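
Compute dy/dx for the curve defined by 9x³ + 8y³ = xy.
Take d/dx of both sides. Since y is implicitly a function of x, the chain rule attaches a y' = dy/dx factor whenever we differentiate through y.

Set F(x, y) = (left side) − (right side), so the curve is F = 0. Differentiating each term of F:
  d/dx[9x^3] = 27x^2
  d/dx[-xy] = -x·y' - y
  d/dx[8y^3] = 24y^2·y'

Collecting, the y'-free part is the partial derivative in x and the y' coefficient is the partial derivative in y:
  ∂F/∂x = 27x^2 - y
  ∂F/∂y = -x + 24y^2

so d/dx[F(x, y(x))] = ∂F/∂x + (∂F/∂y)·y' = 0. Rearranging,
  dy/dx = -(∂F/∂x)/(∂F/∂y) = -(27x^2 - y)/(-x + 24y^2) = (27x^2 - y)/(x - 24y^2)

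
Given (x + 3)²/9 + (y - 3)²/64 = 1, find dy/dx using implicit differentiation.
Differentiate both sides with respect to x, treating y as y(x). By the chain rule, any term containing y contributes a factor of y' = dy/dx when we differentiate it.

Move every term to one side and write the relation as F(x, y) = 0. Term by term,
  d/dx[(x + 3)^2/9] = 2x/9 + 2/3
  d/dx[(y - 3)^2/64] = y'(y - 3)/32
  d/dx[-1] = 0

The pieces without y' make up ∂F/∂x and the coefficient of y' is ∂F/∂y:
  ∂F/∂x = 2x/9 + 2/3,
  ∂F/∂y = y/32 - 3/32.

Since d/dx[F] = ∂F/∂x + (∂F/∂y)·y' = 0, solve for y':
  (∂F/∂y)·y' = -∂F/∂x
  dy/dx = -(∂F/∂x)/(∂F/∂y) = -(2x/9 + 2/3)/(y/32 - 3/32)
        = -(2(x + 3)/9)/((y - 3)/32) = 64(-x - 3)/(9(y - 3))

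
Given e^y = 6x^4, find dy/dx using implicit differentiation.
Take d/dx of both sides. Since y is implicitly a function of x, the chain rule attaches a y' = dy/dx factor whenever we differentiate through y.

Set F(x, y) = (left side) − (right side), so the curve is F = 0. Differentiating each term of F:
  d/dx[-6x^4] = -24x^3
  d/dx[e^(y)] = y'·e^(y)

Collecting, the y'-free part is the partial derivative in x and the y' coefficient is the partial derivative in y:
  ∂F/∂x = -24x^3
  ∂F/∂y = e^(y)

so d/dx[F(x, y(x))] = ∂F/∂x + (∂F/∂y)·y' = 0. Rearranging,
  dy/dx = -(∂F/∂x)/(∂F/∂y) = -(-24x^3)/(e^(y)) = 24x^3e^(-y)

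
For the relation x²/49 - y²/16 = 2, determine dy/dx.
Take d/dx of both sides. Since y is implicitly a function of x, the chain rule attaches a y' = dy/dx factor whenever we differentiate through y.

Set F(x, y) = (left side) − (right side), so the curve is F = 0. Differentiating each term of F:
  d/dx[x^2/49] = 2x/49
  d/dx[-y^2/16] = -y·y'/8
  d/dx[-2] = 0

Collecting, the y'-free part is the partial derivative in x and the y' coefficient is the partial derivative in y:
  ∂F/∂x = 2x/49
  ∂F/∂y = -y/8

so d/dx[F(x, y(x))] = ∂F/∂x + (∂F/∂y)·y' = 0. Rearranging,
  dy/dx = -(∂F/∂x)/(∂F/∂y) = -(2x/49)/(-y/8) = 16x/(49y)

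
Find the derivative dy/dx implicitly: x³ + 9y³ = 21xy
Differentiate the relation implicitly: treat y = y(x) and apply the chain rule, so every y-derivative picks up a y' = dy/dx factor.

With everything moved to the left-hand side, differentiate term by term:
  d/dx[x^3] = 3x^2
  d/dx[-21xy] = -21x·y' - 21y
  d/dx[9y^3] = 27y^2·y'

Separating the contributions that come from x directly and those that come through y:
  without y':      3x^2 - 21y
  multiplying y':  -21x + 27y^2

so (3x^2 - 21y) + (-21x + 27y^2)·y' = 0, and therefore
  dy/dx = -(3x^2 - 21y)/(-21x + 27y^2) = (x^2 - 7y)/(7x - 9y^2)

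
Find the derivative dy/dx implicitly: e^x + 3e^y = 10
Apply d/dx to both sides, remembering that y depends on x. Each occurrence of y therefore brings in a y' = dy/dx via the chain rule.

With F(x, y) equal to the left-hand side minus the right, differentiate F term by term:
  d/dx[e^(x)] = e^(x)
  d/dx[3e^(y)] = 3·y'·e^(y)
  d/dx[-10] = 0
Adding these up, d/dx[F] = 0 becomes
  (e^(x)) + (3e^(y))·y' = 0,
so isolating y',
  dy/dx = -(e^(x))/(3e^(y)) = -e^(x - y)/3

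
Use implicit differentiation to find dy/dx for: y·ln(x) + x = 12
Take d/dx of both sides. Since y is implicitly a function of x, the chain rule attaches a y' = dy/dx factor whenever we differentiate through y.

Set F(x, y) = (left side) − (right side), so the curve is F = 0. Differentiating each term of F:
  d/dx[x] = 1
  d/dx[y·ln(x)] = y'·ln(x) + y/x
  d/dx[-12] = 0

Collecting, the y'-free part is the partial derivative in x and the y' coefficient is the partial derivative in y:
  ∂F/∂x = 1 + y/x
  ∂F/∂y = ln(x)

so d/dx[F(x, y(x))] = ∂F/∂x + (∂F/∂y)·y' = 0. Rearranging,
  dy/dx = -(∂F/∂x)/(∂F/∂y) = -(1 + y/x)/(ln(x))
        = -((x + y)/x)/(ln(x)) = (-x - y)/(x·ln(x))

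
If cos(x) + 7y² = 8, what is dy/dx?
Differentiate both sides with respect to x, treating y as y(x). By the chain rule, any term containing y contributes a factor of y' = dy/dx when we differentiate it.

Move every term to one side and write the relation as F(x, y) = 0. Term by term,
  d/dx[7y^2] = 14y·y'
  d/dx[cos(x)] = -sin(x)
  d/dx[-8] = 0

The pieces without y' make up ∂F/∂x and the coefficient of y' is ∂F/∂y:
  ∂F/∂x = -sin(x),
  ∂F/∂y = 14y.

Since d/dx[F] = ∂F/∂x + (∂F/∂y)·y' = 0, solve for y':
  (∂F/∂y)·y' = -∂F/∂x
  dy/dx = -(∂F/∂x)/(∂F/∂y) = -(-sin(x))/(14y) = sin(x)/(14y)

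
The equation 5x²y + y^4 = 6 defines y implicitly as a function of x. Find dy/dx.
Apply d/dx to both sides, remembering that y depends on x. Each occurrence of y therefore brings in a y' = dy/dx via the chain rule.

With F(x, y) equal to the left-hand side minus the right, differentiate F term by term:
  d/dx[5x^2y] = 5x^2·y' + 10xy
  d/dx[y^4] = 4y^3·y'
  d/dx[-6] = 0
Adding these up, d/dx[F] = 0 becomes
  (10xy) + (5x^2 + 4y^3)·y' = 0,
so isolating y',
  dy/dx = -(10xy)/(5x^2 + 4y^3) = -10xy/(5x^2 + 4y^3)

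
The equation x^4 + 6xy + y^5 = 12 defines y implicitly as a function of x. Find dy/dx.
Differentiate the relation implicitly: treat y = y(x) and apply the chain rule, so every y-derivative picks up a y' = dy/dx factor.

With everything moved to the left-hand side, differentiate term by term:
  d/dx[x^4] = 4x^3
  d/dx[6xy] = 6x·y' + 6y
  d/dx[y^5] = 5y^4·y'
  d/dx[-12] = 0

Separating the contributions that come from x directly and those that come through y:
  without y':      4x^3 + 6y
  multiplying y':  6x + 5y^4

so (4x^3 + 6y) + (6x + 5y^4)·y' = 0, and therefore
  dy/dx = -(4x^3 + 6y)/(6x + 5y^4) = 2(-2x^3 - 3y)/(6x + 5y^4)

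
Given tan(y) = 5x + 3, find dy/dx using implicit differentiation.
Differentiate both sides with respect to x, treating y as y(x). By the chain rule, any term containing y contributes a factor of y' = dy/dx when we differentiate it.

Move every term to one side and write the relation as F(x, y) = 0. Term by term,
  d/dx[-5x] = -5
  d/dx[tan(y)] = y'(tan(y)^2 + 1)
  d/dx[-3] = 0

The pieces without y' make up ∂F/∂x and the coefficient of y' is ∂F/∂y:
  ∂F/∂x = -5,
  ∂F/∂y = tan(y)^2 + 1.

Since d/dx[F] = ∂F/∂x + (∂F/∂y)·y' = 0, solve for y':
  (∂F/∂y)·y' = -∂F/∂x
  dy/dx = -(∂F/∂x)/(∂F/∂y) = -(-5)/(tan(y)^2 + 1) = 5cos(y)^2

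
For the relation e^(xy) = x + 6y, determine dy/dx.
Take d/dx of both sides. Since y is implicitly a function of x, the chain rule attaches a y' = dy/dx factor whenever we differentiate through y.

Set F(x, y) = (left side) − (right side), so the curve is F = 0. Differentiating each term of F:
  d/dx[-x] = -1
  d/dx[-6y] = -6·y'
  d/dx[e^(xy)] = (x·y' + y)·e^(xy)

Collecting, the y'-free part is the partial derivative in x and the y' coefficient is the partial derivative in y:
  ∂F/∂x = y·e^(xy) - 1
  ∂F/∂y = x·e^(xy) - 6

so d/dx[F(x, y(x))] = ∂F/∂x + (∂F/∂y)·y' = 0. Rearranging,
  dy/dx = -(∂F/∂x)/(∂F/∂y) = -(y·e^(xy) - 1)/(x·e^(xy) - 6) = (-y·e^(xy) + 1)/(x·e^(xy) - 6)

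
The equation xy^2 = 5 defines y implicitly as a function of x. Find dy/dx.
Differentiate the relation implicitly: treat y = y(x) and apply the chain rule, so every y-derivative picks up a y' = dy/dx factor.

With everything moved to the left-hand side, differentiate term by term:
  d/dx[xy^2] = 2xy·y' + y^2
  d/dx[-5] = 0

Separating the contributions that come from x directly and those that come through y:
  without y':      y^2
  multiplying y':  2xy

so (y^2) + (2xy)·y' = 0, and therefore
  dy/dx = -(y^2)/(2xy) = -y/(2x)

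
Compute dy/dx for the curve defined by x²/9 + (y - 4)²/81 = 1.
Differentiate both sides with respect to x, treating y as y(x). By the chain rule, any term containing y contributes a factor of y' = dy/dx when we differentiate it.

Move every term to one side and write the relation as F(x, y) = 0. Term by term,
  d/dx[x^2/9] = 2x/9
  d/dx[(y - 4)^2/81] = 2·y'(y - 4)/81
  d/dx[-1] = 0

The pieces without y' make up ∂F/∂x and the coefficient of y' is ∂F/∂y:
  ∂F/∂x = 2x/9,
  ∂F/∂y = 2y/81 - 8/81.

Since d/dx[F] = ∂F/∂x + (∂F/∂y)·y' = 0, solve for y':
  (∂F/∂y)·y' = -∂F/∂x
  dy/dx = -(∂F/∂x)/(∂F/∂y) = -(2x/9)/(2y/81 - 8/81)
        = -(2x/9)/(2(y - 4)/81) = -9x/(y - 4)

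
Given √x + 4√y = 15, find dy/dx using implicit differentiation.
Differentiate both sides with respect to x, treating y as y(x). By the chain rule, any term containing y contributes a factor of y' = dy/dx when we differentiate it.

Move every term to one side and write the relation as F(x, y) = 0. Term by term,
  d/dx[√(x)] = 1/(2√(x))
  d/dx[4√(y)] = 2·y'/√(y)
  d/dx[-15] = 0

The pieces without y' make up ∂F/∂x and the coefficient of y' is ∂F/∂y:
  ∂F/∂x = 1/(2√(x)),
  ∂F/∂y = 2/√(y).

Since d/dx[F] = ∂F/∂x + (∂F/∂y)·y' = 0, solve for y':
  (∂F/∂y)·y' = -∂F/∂x
  dy/dx = -(∂F/∂x)/(∂F/∂y) = -(1/(2√(x)))/(2/√(y)) = -√(y)/(4√(x))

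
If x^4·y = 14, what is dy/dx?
Apply d/dx to both sides, remembering that y depends on x. Each occurrence of y therefore brings in a y' = dy/dx via the chain rule.

With F(x, y) equal to the left-hand side minus the right, differentiate F term by term:
  d/dx[x^4y] = x^4·y' + 4x^3y
  d/dx[-14] = 0
Adding these up, d/dx[F] = 0 becomes
  (4x^3y) + (x^4)·y' = 0,
so isolating y',
  dy/dx = -(4x^3y)/(x^4) = -4y/x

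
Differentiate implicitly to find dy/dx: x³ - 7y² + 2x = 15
Differentiate the relation implicitly: treat y = y(x) and apply the chain rule, so every y-derivative picks up a y' = dy/dx factor.

With everything moved to the left-hand side, differentiate term by term:
  d/dx[x^3] = 3x^2
  d/dx[2x] = 2
  d/dx[-7y^2] = -14y·y'
  d/dx[-15] = 0

Separating the contributions that come from x directly and those that come through y:
  without y':      3x^2 + 2
  multiplying y':  -14y

so (3x^2 + 2) + (-14y)·y' = 0, and therefore
  dy/dx = -(3x^2 + 2)/(-14y) = (3x^2 + 2)/(14y)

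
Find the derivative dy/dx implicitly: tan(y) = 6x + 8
Apply d/dx to both sides, remembering that y depends on x. Each occurrence of y therefore brings in a y' = dy/dx via the chain rule.

With F(x, y) equal to the left-hand side minus the right, differentiate F term by term:
  d/dx[-6x] = -6
  d/dx[tan(y)] = y'(tan(y)^2 + 1)
  d/dx[-8] = 0
Adding these up, d/dx[F] = 0 becomes
  (-6) + (tan(y)^2 + 1)·y' = 0,
so isolating y',
  dy/dx = -(-6)/(tan(y)^2 + 1) = 6cos(y)^2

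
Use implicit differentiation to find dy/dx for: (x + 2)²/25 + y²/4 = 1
Differentiate the relation implicitly: treat y = y(x) and apply the chain rule, so every y-derivative picks up a y' = dy/dx factor.

With everything moved to the left-hand side, differentiate term by term:
  d/dx[y^2/4] = y·y'/2
  d/dx[(x + 2)^2/25] = 2x/25 + 4/25
  d/dx[-1] = 0

Separating the contributions that come from x directly and those that come through y:
  without y':      2x/25 + 4/25
  multiplying y':  y/2

so (2x/25 + 4/25) + (y/2)·y' = 0, and therefore
  dy/dx = -(2x/25 + 4/25)/(y/2)
        = -(2(x + 2)/25)/(y/2) = 4(-x - 2)/(25y)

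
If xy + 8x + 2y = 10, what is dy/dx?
Differentiate both sides with respect to x, treating y as y(x). By the chain rule, any term containing y contributes a factor of y' = dy/dx when we differentiate it.

Move every term to one side and write the relation as F(x, y) = 0. Term by term,
  d/dx[xy] = x·y' + y
  d/dx[8x] = 8
  d/dx[2y] = 2·y'
  d/dx[-10] = 0

The pieces without y' make up ∂F/∂x and the coefficient of y' is ∂F/∂y:
  ∂F/∂x = y + 8,
  ∂F/∂y = x + 2.

Since d/dx[F] = ∂F/∂x + (∂F/∂y)·y' = 0, solve for y':
  (∂F/∂y)·y' = -∂F/∂x
  dy/dx = -(∂F/∂x)/(∂F/∂y) = -(y + 8)/(x + 2) = (-y - 8)/(x + 2)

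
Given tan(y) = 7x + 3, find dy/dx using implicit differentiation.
Differentiate both sides with respect to x, treating y as y(x). By the chain rule, any term containing y contributes a factor of y' = dy/dx when we differentiate it.

Move every term to one side and write the relation as F(x, y) = 0. Term by term,
  d/dx[-7x] = -7
  d/dx[tan(y)] = y'(tan(y)^2 + 1)
  d/dx[-3] = 0

The pieces without y' make up ∂F/∂x and the coefficient of y' is ∂F/∂y:
  ∂F/∂x = -7,
  ∂F/∂y = tan(y)^2 + 1.

Since d/dx[F] = ∂F/∂x + (∂F/∂y)·y' = 0, solve for y':
  (∂F/∂y)·y' = -∂F/∂x
  dy/dx = -(∂F/∂x)/(∂F/∂y) = -(-7)/(tan(y)^2 + 1) = 7cos(y)^2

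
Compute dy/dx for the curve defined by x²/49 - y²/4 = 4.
Apply d/dx to both sides, remembering that y depends on x. Each occurrence of y therefore brings in a y' = dy/dx via the chain rule.

With F(x, y) equal to the left-hand side minus the right, differentiate F term by term:
  d/dx[x^2/49] = 2x/49
  d/dx[-y^2/4] = -y·y'/2
  d/dx[-4] = 0
Adding these up, d/dx[F] = 0 becomes
  (2x/49) + (-y/2)·y' = 0,
so isolating y',
  dy/dx = -(2x/49)/(-y/2) = 4x/(49y)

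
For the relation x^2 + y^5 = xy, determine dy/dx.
Take d/dx of both sides. Since y is implicitly a function of x, the chain rule attaches a y' = dy/dx factor whenever we differentiate through y.

Set F(x, y) = (left side) − (right side), so the curve is F = 0. Differentiating each term of F:
  d/dx[x^2] = 2x
  d/dx[-xy] = -x·y' - y
  d/dx[y^5] = 5y^4·y'

Collecting, the y'-free part is the partial derivative in x and the y' coefficient is the partial derivative in y:
  ∂F/∂x = 2x - y
  ∂F/∂y = -x + 5y^4

so d/dx[F(x, y(x))] = ∂F/∂x + (∂F/∂y)·y' = 0. Rearranging,
  dy/dx = -(∂F/∂x)/(∂F/∂y) = -(2x - y)/(-x + 5y^4) = (2x - y)/(x - 5y^4)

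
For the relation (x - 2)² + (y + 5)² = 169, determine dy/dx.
Differentiate the relation implicitly: treat y = y(x) and apply the chain rule, so every y-derivative picks up a y' = dy/dx factor.

With everything moved to the left-hand side, differentiate term by term:
  d/dx[(x - 2)^2] = 2x - 4
  d/dx[(y + 5)^2] = 2·y'(y + 5)
  d/dx[-169] = 0

Separating the contributions that come from x directly and those that come through y:
  without y':      2x - 4
  multiplying y':  2y + 10

so (2x - 4) + (2y + 10)·y' = 0, and therefore
  dy/dx = -(2x - 4)/(2y + 10) = (2 - x)/(y + 5)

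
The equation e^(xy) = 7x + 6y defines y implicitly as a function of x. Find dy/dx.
Differentiate both sides with respect to x, treating y as y(x). By the chain rule, any term containing y contributes a factor of y' = dy/dx when we differentiate it.

Move every term to one side and write the relation as F(x, y) = 0. Term by term,
  d/dx[-7x] = -7
  d/dx[-6y] = -6·y'
  d/dx[e^(xy)] = (x·y' + y)·e^(xy)

The pieces without y' make up ∂F/∂x and the coefficient of y' is ∂F/∂y:
  ∂F/∂x = y·e^(xy) - 7,
  ∂F/∂y = x·e^(xy) - 6.

Since d/dx[F] = ∂F/∂x + (∂F/∂y)·y' = 0, solve for y':
  (∂F/∂y)·y' = -∂F/∂x
  dy/dx = -(∂F/∂x)/(∂F/∂y) = -(y·e^(xy) - 7)/(x·e^(xy) - 6) = (-y·e^(xy) + 7)/(x·e^(xy) - 6)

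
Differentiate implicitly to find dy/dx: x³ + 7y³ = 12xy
Differentiate both sides with respect to x, treating y as y(x). By the chain rule, any term containing y contributes a factor of y' = dy/dx when we differentiate it.

Move every term to one side and write the relation as F(x, y) = 0. Term by term,
  d/dx[x^3] = 3x^2
  d/dx[-12xy] = -12x·y' - 12y
  d/dx[7y^3] = 21y^2·y'

The pieces without y' make up ∂F/∂x and the coefficient of y' is ∂F/∂y:
  ∂F/∂x = 3x^2 - 12y,
  ∂F/∂y = -12x + 21y^2.

Since d/dx[F] = ∂F/∂x + (∂F/∂y)·y' = 0, solve for y':
  (∂F/∂y)·y' = -∂F/∂x
  dy/dx = -(∂F/∂x)/(∂F/∂y) = -(3x^2 - 12y)/(-12x + 21y^2) = (x^2 - 4y)/(4x - 7y^2)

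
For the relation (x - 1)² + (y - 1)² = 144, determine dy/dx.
Take d/dx of both sides. Since y is implicitly a function of x, the chain rule attaches a y' = dy/dx factor whenever we differentiate through y.

Set F(x, y) = (left side) − (right side), so the curve is F = 0. Differentiating each term of F:
  d/dx[(x - 1)^2] = 2x - 2
  d/dx[(y - 1)^2] = 2·y'(y - 1)
  d/dx[-144] = 0

Collecting, the y'-free part is the partial derivative in x and the y' coefficient is the partial derivative in y:
  ∂F/∂x = 2x - 2
  ∂F/∂y = 2y - 2

so d/dx[F(x, y(x))] = ∂F/∂x + (∂F/∂y)·y' = 0. Rearranging,
  dy/dx = -(∂F/∂x)/(∂F/∂y) = -(2x - 2)/(2y - 2) = (1 - x)/(y - 1)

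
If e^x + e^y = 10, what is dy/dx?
Apply d/dx to both sides, remembering that y depends on x. Each occurrence of y therefore brings in a y' = dy/dx via the chain rule.

With F(x, y) equal to the left-hand side minus the right, differentiate F term by term:
  d/dx[e^(x)] = e^(x)
  d/dx[e^(y)] = y'·e^(y)
  d/dx[-10] = 0
Adding these up, d/dx[F] = 0 becomes
  (e^(x)) + (e^(y))·y' = 0,
so isolating y',
  dy/dx = -(e^(x))/(e^(y)) = -e^(x - y)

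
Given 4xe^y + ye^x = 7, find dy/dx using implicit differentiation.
Take d/dx of both sides. Since y is implicitly a function of x, the chain rule attaches a y' = dy/dx factor whenever we differentiate through y.

Set F(x, y) = (left side) − (right side), so the curve is F = 0. Differentiating each term of F:
  d/dx[4x·e^(y)] = 4x·y'·e^(y) + 4e^(y)
  d/dx[y·e^(x)] = y·e^(x) + y'·e^(x)
  d/dx[-7] = 0

Collecting, the y'-free part is the partial derivative in x and the y' coefficient is the partial derivative in y:
  ∂F/∂x = y·e^(x) + 4e^(y)
  ∂F/∂y = 4x·e^(y) + e^(x)

so d/dx[F(x, y(x))] = ∂F/∂x + (∂F/∂y)·y' = 0. Rearranging,
  dy/dx = -(∂F/∂x)/(∂F/∂y) = -(y·e^(x) + 4e^(y))/(4x·e^(y) + e^(x)) = (-y·e^(x) - 4e^(y))/(4x·e^(y) + e^(x))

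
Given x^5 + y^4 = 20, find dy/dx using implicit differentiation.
Differentiate the relation implicitly: treat y = y(x) and apply the chain rule, so every y-derivative picks up a y' = dy/dx factor.

With everything moved to the left-hand side, differentiate term by term:
  d/dx[x^5] = 5x^4
  d/dx[y^4] = 4y^3·y'
  d/dx[-20] = 0

Separating the contributions that come from x directly and those that come through y:
  without y':      5x^4
  multiplying y':  4y^3

so (5x^4) + (4y^3)·y' = 0, and therefore
  dy/dx = -(5x^4)/(4y^3) = -5x^4/(4y^3)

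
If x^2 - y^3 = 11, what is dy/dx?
Differentiate the relation implicitly: treat y = y(x) and apply the chain rule, so every y-derivative picks up a y' = dy/dx factor.

With everything moved to the left-hand side, differentiate term by term:
  d/dx[x^2] = 2x
  d/dx[-y^3] = -3y^2·y'
  d/dx[-11] = 0

Separating the contributions that come from x directly and those that come through y:
  without y':      2x
  multiplying y':  -3y^2

so (2x) + (-3y^2)·y' = 0, and therefore
  dy/dx = -(2x)/(-3y^2) = 2x/(3y^2)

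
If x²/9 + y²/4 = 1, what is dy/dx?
Take d/dx of both sides. Since y is implicitly a function of x, the chain rule attaches a y' = dy/dx factor whenever we differentiate through y.

Set F(x, y) = (left side) − (right side), so the curve is F = 0. Differentiating each term of F:
  d/dx[x^2/9] = 2x/9
  d/dx[y^2/4] = y·y'/2
  d/dx[-1] = 0

Collecting, the y'-free part is the partial derivative in x and the y' coefficient is the partial derivative in y:
  ∂F/∂x = 2x/9
  ∂F/∂y = y/2

so d/dx[F(x, y(x))] = ∂F/∂x + (∂F/∂y)·y' = 0. Rearranging,
  dy/dx = -(∂F/∂x)/(∂F/∂y) = -(2x/9)/(y/2) = -4x/(9y)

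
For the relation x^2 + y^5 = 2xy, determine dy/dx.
Apply d/dx to both sides, remembering that y depends on x. Each occurrence of y therefore brings in a y' = dy/dx via the chain rule.

With F(x, y) equal to the left-hand side minus the right, differentiate F term by term:
  d/dx[x^2] = 2x
  d/dx[-2xy] = -2x·y' - 2y
  d/dx[y^5] = 5y^4·y'
Adding these up, d/dx[F] = 0 becomes
  (2x - 2y) + (-2x + 5y^4)·y' = 0,
so isolating y',
  dy/dx = -(2x - 2y)/(-2x + 5y^4) = 2(x - y)/(2x - 5y^4)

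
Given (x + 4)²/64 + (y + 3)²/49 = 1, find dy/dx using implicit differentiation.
Apply d/dx to both sides, remembering that y depends on x. Each occurrence of y therefore brings in a y' = dy/dx via the chain rule.

With F(x, y) equal to the left-hand side minus the right, differentiate F term by term:
  d/dx[(x + 4)^2/64] = x/32 + 1/8
  d/dx[(y + 3)^2/49] = 2·y'(y + 3)/49
  d/dx[-1] = 0
Adding these up, d/dx[F] = 0 becomes
  (x/32 + 1/8) + (2y/49 + 6/49)·y' = 0,
so isolating y',
  dy/dx = -(x/32 + 1/8)/(2y/49 + 6/49)
        = -((x + 4)/32)/(2(y + 3)/49) = 49(-x - 4)/(64(y + 3))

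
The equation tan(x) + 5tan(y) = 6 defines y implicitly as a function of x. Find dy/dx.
Apply d/dx to both sides, remembering that y depends on x. Each occurrence of y therefore brings in a y' = dy/dx via the chain rule.

With F(x, y) equal to the left-hand side minus the right, differentiate F term by term:
  d/dx[tan(x)] = tan(x)^2 + 1
  d/dx[5tan(y)] = 5·y'(tan(y)^2 + 1)
  d/dx[-6] = 0
Adding these up, d/dx[F] = 0 becomes
  (tan(x)^2 + 1) + (5tan(y)^2 + 5)·y' = 0,
so isolating y',
  dy/dx = -(tan(x)^2 + 1)/(5tan(y)^2 + 5) = -cos(y)^2/(5cos(x)^2)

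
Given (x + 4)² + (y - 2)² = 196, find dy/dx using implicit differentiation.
Apply d/dx to both sides, remembering that y depends on x. Each occurrence of y therefore brings in a y' = dy/dx via the chain rule.

With F(x, y) equal to the left-hand side minus the right, differentiate F term by term:
  d/dx[(x + 4)^2] = 2x + 8
  d/dx[(y - 2)^2] = 2·y'(y - 2)
  d/dx[-196] = 0
Adding these up, d/dx[F] = 0 becomes
  (2x + 8) + (2y - 4)·y' = 0,
so isolating y',
  dy/dx = -(2x + 8)/(2y - 4) = (-x - 4)/(y - 2)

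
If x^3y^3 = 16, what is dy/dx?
Differentiate both sides with respect to x, treating y as y(x). By the chain rule, any term containing y contributes a factor of y' = dy/dx when we differentiate it.

Move every term to one side and write the relation as F(x, y) = 0. Term by term,
  d/dx[x^3y^3] = 3x^3y^2·y' + 3x^2y^3
  d/dx[-16] = 0

The pieces without y' make up ∂F/∂x and the coefficient of y' is ∂F/∂y:
  ∂F/∂x = 3x^2y^3,
  ∂F/∂y = 3x^3y^2.

Since d/dx[F] = ∂F/∂x + (∂F/∂y)·y' = 0, solve for y':
  (∂F/∂y)·y' = -∂F/∂x
  dy/dx = -(∂F/∂x)/(∂F/∂y) = -(3x^2y^3)/(3x^3y^2) = -y/x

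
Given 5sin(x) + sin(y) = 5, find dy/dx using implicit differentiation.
Differentiate both sides with respect to x, treating y as y(x). By the chain rule, any term containing y contributes a factor of y' = dy/dx when we differentiate it.

Move every term to one side and write the relation as F(x, y) = 0. Term by term,
  d/dx[5sin(x)] = 5cos(x)
  d/dx[sin(y)] = y'·cos(y)
  d/dx[-5] = 0

The pieces without y' make up ∂F/∂x and the coefficient of y' is ∂F/∂y:
  ∂F/∂x = 5cos(x),
  ∂F/∂y = cos(y).

Since d/dx[F] = ∂F/∂x + (∂F/∂y)·y' = 0, solve for y':
  (∂F/∂y)·y' = -∂F/∂x
  dy/dx = -(∂F/∂x)/(∂F/∂y) = -(5cos(x))/(cos(y)) = -5cos(x)/cos(y)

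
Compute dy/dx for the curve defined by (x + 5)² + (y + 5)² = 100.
Differentiate both sides with respect to x, treating y as y(x). By the chain rule, any term containing y contributes a factor of y' = dy/dx when we differentiate it.

Move every term to one side and write the relation as F(x, y) = 0. Term by term,
  d/dx[(x + 5)^2] = 2x + 10
  d/dx[(y + 5)^2] = 2·y'(y + 5)
  d/dx[-100] = 0

The pieces without y' make up ∂F/∂x and the coefficient of y' is ∂F/∂y:
  ∂F/∂x = 2x + 10,
  ∂F/∂y = 2y + 10.

Since d/dx[F] = ∂F/∂x + (∂F/∂y)·y' = 0, solve for y':
  (∂F/∂y)·y' = -∂F/∂x
  dy/dx = -(∂F/∂x)/(∂F/∂y) = -(2x + 10)/(2y + 10) = (-x - 5)/(y + 5)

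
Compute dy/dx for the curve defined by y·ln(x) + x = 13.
Differentiate both sides with respect to x, treating y as y(x). By the chain rule, any term containing y contributes a factor of y' = dy/dx when we differentiate it.

Move every term to one side and write the relation as F(x, y) = 0. Term by term,
  d/dx[x] = 1
  d/dx[y·ln(x)] = y'·ln(x) + y/x
  d/dx[-13] = 0

The pieces without y' make up ∂F/∂x and the coefficient of y' is ∂F/∂y:
  ∂F/∂x = 1 + y/x,
  ∂F/∂y = ln(x).

Since d/dx[F] = ∂F/∂x + (∂F/∂y)·y' = 0, solve for y':
  (∂F/∂y)·y' = -∂F/∂x
  dy/dx = -(∂F/∂x)/(∂F/∂y) = -(1 + y/x)/(ln(x))
        = -((x + y)/x)/(ln(x)) = (-x - y)/(x·ln(x))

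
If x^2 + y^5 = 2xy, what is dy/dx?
Take d/dx of both sides. Since y is implicitly a function of x, the chain rule attaches a y' = dy/dx factor whenever we differentiate through y.

Set F(x, y) = (left side) − (right side), so the curve is F = 0. Differentiating each term of F:
  d/dx[x^2] = 2x
  d/dx[-2xy] = -2x·y' - 2y
  d/dx[y^5] = 5y^4·y'

Collecting, the y'-free part is the partial derivative in x and the y' coefficient is the partial derivative in y:
  ∂F/∂x = 2x - 2y
  ∂F/∂y = -2x + 5y^4

so d/dx[F(x, y(x))] = ∂F/∂x + (∂F/∂y)·y' = 0. Rearranging,
  dy/dx = -(∂F/∂x)/(∂F/∂y) = -(2x - 2y)/(-2x + 5y^4) = 2(x - y)/(2x - 5y^4)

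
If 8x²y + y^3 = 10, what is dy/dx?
Differentiate both sides with respect to x, treating y as y(x). By the chain rule, any term containing y contributes a factor of y' = dy/dx when we differentiate it.

Move every term to one side and write the relation as F(x, y) = 0. Term by term,
  d/dx[8x^2y] = 8x^2·y' + 16xy
  d/dx[y^3] = 3y^2·y'
  d/dx[-10] = 0

The pieces without y' make up ∂F/∂x and the coefficient of y' is ∂F/∂y:
  ∂F/∂x = 16xy,
  ∂F/∂y = 8x^2 + 3y^2.

Since d/dx[F] = ∂F/∂x + (∂F/∂y)·y' = 0, solve for y':
  (∂F/∂y)·y' = -∂F/∂x
  dy/dx = -(∂F/∂x)/(∂F/∂y) = -(16xy)/(8x^2 + 3y^2) = -16xy/(8x^2 + 3y^2)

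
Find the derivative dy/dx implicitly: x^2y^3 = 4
Apply d/dx to both sides, remembering that y depends on x. Each occurrence of y therefore brings in a y' = dy/dx via the chain rule.

With F(x, y) equal to the left-hand side minus the right, differentiate F term by term:
  d/dx[x^2y^3] = 3x^2y^2·y' + 2xy^3
  d/dx[-4] = 0
Adding these up, d/dx[F] = 0 becomes
  (2xy^3) + (3x^2y^2)·y' = 0,
so isolating y',
  dy/dx = -(2xy^3)/(3x^2y^2) = -2y/(3x)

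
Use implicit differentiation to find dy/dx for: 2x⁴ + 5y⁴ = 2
Apply d/dx to both sides, remembering that y depends on x. Each occurrence of y therefore brings in a y' = dy/dx via the chain rule.

With F(x, y) equal to the left-hand side minus the right, differentiate F term by term:
  d/dx[2x^4] = 8x^3
  d/dx[5y^4] = 20y^3·y'
  d/dx[-2] = 0
Adding these up, d/dx[F] = 0 becomes
  (8x^3) + (20y^3)·y' = 0,
so isolating y',
  dy/dx = -(8x^3)/(20y^3) = -2x^3/(5y^3)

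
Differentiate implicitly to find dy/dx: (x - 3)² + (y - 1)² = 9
Apply d/dx to both sides, remembering that y depends on x. Each occurrence of y therefore brings in a y' = dy/dx via the chain rule.

With F(x, y) equal to the left-hand side minus the right, differentiate F term by term:
  d/dx[(x - 3)^2] = 2x - 6
  d/dx[(y - 1)^2] = 2·y'(y - 1)
  d/dx[-9] = 0
Adding these up, d/dx[F] = 0 becomes
  (2x - 6) + (2y - 2)·y' = 0,
so isolating y',
  dy/dx = -(2x - 6)/(2y - 2) = (3 - x)/(y - 1)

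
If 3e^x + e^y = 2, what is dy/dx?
Apply d/dx to both sides, remembering that y depends on x. Each occurrence of y therefore brings in a y' = dy/dx via the chain rule.

With F(x, y) equal to the left-hand side minus the right, differentiate F term by term:
  d/dx[3e^(x)] = 3e^(x)
  d/dx[e^(y)] = y'·e^(y)
  d/dx[-2] = 0
Adding these up, d/dx[F] = 0 becomes
  (3e^(x)) + (e^(y))·y' = 0,
so isolating y',
  dy/dx = -(3e^(x))/(e^(y)) = -3e^(x - y)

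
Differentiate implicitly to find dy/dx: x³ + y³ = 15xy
Take d/dx of both sides. Since y is implicitly a function of x, the chain rule attaches a y' = dy/dx factor whenever we differentiate through y.

Set F(x, y) = (left side) − (right side), so the curve is F = 0. Differentiating each term of F:
  d/dx[x^3] = 3x^2
  d/dx[-15xy] = -15x·y' - 15y
  d/dx[y^3] = 3y^2·y'

Collecting, the y'-free part is the partial derivative in x and the y' coefficient is the partial derivative in y:
  ∂F/∂x = 3x^2 - 15y
  ∂F/∂y = -15x + 3y^2

so d/dx[F(x, y(x))] = ∂F/∂x + (∂F/∂y)·y' = 0. Rearranging,
  dy/dx = -(∂F/∂x)/(∂F/∂y) = -(3x^2 - 15y)/(-15x + 3y^2) = (x^2 - 5y)/(5x - y^2)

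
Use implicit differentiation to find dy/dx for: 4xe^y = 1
Take d/dx of both sides. Since y is implicitly a function of x, the chain rule attaches a y' = dy/dx factor whenever we differentiate through y.

Set F(x, y) = (left side) − (right side), so the curve is F = 0. Differentiating each term of F:
  d/dx[4x·e^(y)] = 4x·y'·e^(y) + 4e^(y)
  d/dx[-1] = 0

Collecting, the y'-free part is the partial derivative in x and the y' coefficient is the partial derivative in y:
  ∂F/∂x = 4e^(y)
  ∂F/∂y = 4x·e^(y)

so d/dx[F(x, y(x))] = ∂F/∂x + (∂F/∂y)·y' = 0. Rearranging,
  dy/dx = -(∂F/∂x)/(∂F/∂y) = -(4e^(y))/(4x·e^(y)) = -1/x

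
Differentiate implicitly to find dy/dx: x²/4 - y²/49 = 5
Differentiate both sides with respect to x, treating y as y(x). By the chain rule, any term containing y contributes a factor of y' = dy/dx when we differentiate it.

Move every term to one side and write the relation as F(x, y) = 0. Term by term,
  d/dx[x^2/4] = x/2
  d/dx[-y^2/49] = -2y·y'/49
  d/dx[-5] = 0

The pieces without y' make up ∂F/∂x and the coefficient of y' is ∂F/∂y:
  ∂F/∂x = x/2,
  ∂F/∂y = -2y/49.

Since d/dx[F] = ∂F/∂x + (∂F/∂y)·y' = 0, solve for y':
  (∂F/∂y)·y' = -∂F/∂x
  dy/dx = -(∂F/∂x)/(∂F/∂y) = -(x/2)/(-2y/49) = 49x/(4y)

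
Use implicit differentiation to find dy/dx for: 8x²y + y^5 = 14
Differentiate the relation implicitly: treat y = y(x) and apply the chain rule, so every y-derivative picks up a y' = dy/dx factor.

With everything moved to the left-hand side, differentiate term by term:
  d/dx[8x^2y] = 8x^2·y' + 16xy
  d/dx[y^5] = 5y^4·y'
  d/dx[-14] = 0

Separating the contributions that come from x directly and those that come through y:
  without y':      16xy
  multiplying y':  8x^2 + 5y^4

so (16xy) + (8x^2 + 5y^4)·y' = 0, and therefore
  dy/dx = -(16xy)/(8x^2 + 5y^4) = -16xy/(8x^2 + 5y^4)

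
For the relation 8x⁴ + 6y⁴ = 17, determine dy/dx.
Differentiate the relation implicitly: treat y = y(x) and apply the chain rule, so every y-derivative picks up a y' = dy/dx factor.

With everything moved to the left-hand side, differentiate term by term:
  d/dx[8x^4] = 32x^3
  d/dx[6y^4] = 24y^3·y'
  d/dx[-17] = 0

Separating the contributions that come from x directly and those that come through y:
  without y':      32x^3
  multiplying y':  24y^3

so (32x^3) + (24y^3)·y' = 0, and therefore
  dy/dx = -(32x^3)/(24y^3) = -4x^3/(3y^3)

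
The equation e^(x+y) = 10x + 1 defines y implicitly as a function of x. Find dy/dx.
Differentiate both sides with respect to x, treating y as y(x). By the chain rule, any term containing y contributes a factor of y' = dy/dx when we differentiate it.

Move every term to one side and write the relation as F(x, y) = 0. Term by term,
  d/dx[-10x] = -10
  d/dx[e^(x + y)] = (y' + 1)·e^(x + y)
  d/dx[-1] = 0

The pieces without y' make up ∂F/∂x and the coefficient of y' is ∂F/∂y:
  ∂F/∂x = e^(x + y) - 10,
  ∂F/∂y = e^(x + y).

Since d/dx[F] = ∂F/∂x + (∂F/∂y)·y' = 0, solve for y':
  (∂F/∂y)·y' = -∂F/∂x
  dy/dx = -(∂F/∂x)/(∂F/∂y) = -(e^(x + y) - 10)/(e^(x + y)) = 10e^(-x - y) - 1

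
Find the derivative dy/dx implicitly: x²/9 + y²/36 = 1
Apply d/dx to both sides, remembering that y depends on x. Each occurrence of y therefore brings in a y' = dy/dx via the chain rule.

With F(x, y) equal to the left-hand side minus the right, differentiate F term by term:
  d/dx[x^2/9] = 2x/9
  d/dx[y^2/36] = y·y'/18
  d/dx[-1] = 0
Adding these up, d/dx[F] = 0 becomes
  (2x/9) + (y/18)·y' = 0,
so isolating y',
  dy/dx = -(2x/9)/(y/18) = -4x/y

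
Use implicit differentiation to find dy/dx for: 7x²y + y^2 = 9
Apply d/dx to both sides, remembering that y depends on x. Each occurrence of y therefore brings in a y' = dy/dx via the chain rule.

With F(x, y) equal to the left-hand side minus the right, differentiate F term by term:
  d/dx[7x^2y] = 7x^2·y' + 14xy
  d/dx[y^2] = 2y·y'
  d/dx[-9] = 0
Adding these up, d/dx[F] = 0 becomes
  (14xy) + (7x^2 + 2y)·y' = 0,
so isolating y',
  dy/dx = -(14xy)/(7x^2 + 2y) = -14xy/(7x^2 + 2y)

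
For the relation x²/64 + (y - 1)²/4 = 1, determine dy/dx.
Apply d/dx to both sides, remembering that y depends on x. Each occurrence of y therefore brings in a y' = dy/dx via the chain rule.

With F(x, y) equal to the left-hand side minus the right, differentiate F term by term:
  d/dx[x^2/64] = x/32
  d/dx[(y - 1)^2/4] = y'(y - 1)/2
  d/dx[-1] = 0
Adding these up, d/dx[F] = 0 becomes
  (x/32) + (y/2 - 1/2)·y' = 0,
so isolating y',
  dy/dx = -(x/32)/(y/2 - 1/2)
        = -(x/32)/((y - 1)/2) = -x/(16y - 16)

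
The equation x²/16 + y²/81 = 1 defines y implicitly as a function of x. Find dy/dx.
Apply d/dx to both sides, remembering that y depends on x. Each occurrence of y therefore brings in a y' = dy/dx via the chain rule.

With F(x, y) equal to the left-hand side minus the right, differentiate F term by term:
  d/dx[x^2/16] = x/8
  d/dx[y^2/81] = 2y·y'/81
  d/dx[-1] = 0
Adding these up, d/dx[F] = 0 becomes
  (x/8) + (2y/81)·y' = 0,
so isolating y',
  dy/dx = -(x/8)/(2y/81) = -81x/(16y)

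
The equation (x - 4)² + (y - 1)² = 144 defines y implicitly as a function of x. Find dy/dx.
Apply d/dx to both sides, remembering that y depends on x. Each occurrence of y therefore brings in a y' = dy/dx via the chain rule.

With F(x, y) equal to the left-hand side minus the right, differentiate F term by term:
  d/dx[(x - 4)^2] = 2x - 8
  d/dx[(y - 1)^2] = 2·y'(y - 1)
  d/dx[-144] = 0
Adding these up, d/dx[F] = 0 becomes
  (2x - 8) + (2y - 2)·y' = 0,
so isolating y',
  dy/dx = -(2x - 8)/(2y - 2) = (4 - x)/(y - 1)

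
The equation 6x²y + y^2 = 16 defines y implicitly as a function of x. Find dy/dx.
Take d/dx of both sides. Since y is implicitly a function of x, the chain rule attaches a y' = dy/dx factor whenever we differentiate through y.

Set F(x, y) = (left side) − (right side), so the curve is F = 0. Differentiating each term of F:
  d/dx[6x^2y] = 6x^2·y' + 12xy
  d/dx[y^2] = 2y·y'
  d/dx[-16] = 0

Collecting, the y'-free part is the partial derivative in x and the y' coefficient is the partial derivative in y:
  ∂F/∂x = 12xy
  ∂F/∂y = 6x^2 + 2y

so d/dx[F(x, y(x))] = ∂F/∂x + (∂F/∂y)·y' = 0. Rearranging,
  dy/dx = -(∂F/∂x)/(∂F/∂y) = -(12xy)/(6x^2 + 2y) = -6xy/(3x^2 + y)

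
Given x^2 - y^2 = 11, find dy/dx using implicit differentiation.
Apply d/dx to both sides, remembering that y depends on x. Each occurrence of y therefore brings in a y' = dy/dx via the chain rule.

With F(x, y) equal to the left-hand side minus the right, differentiate F term by term:
  d/dx[x^2] = 2x
  d/dx[-y^2] = -2y·y'
  d/dx[-11] = 0
Adding these up, d/dx[F] = 0 becomes
  (2x) + (-2y)·y' = 0,
so isolating y',
  dy/dx = -(2x)/(-2y) = x/y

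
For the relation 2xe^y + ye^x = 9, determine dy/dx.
Take d/dx of both sides. Since y is implicitly a function of x, the chain rule attaches a y' = dy/dx factor whenever we differentiate through y.

Set F(x, y) = (left side) − (right side), so the curve is F = 0. Differentiating each term of F:
  d/dx[2x·e^(y)] = 2x·y'·e^(y) + 2e^(y)
  d/dx[y·e^(x)] = y·e^(x) + y'·e^(x)
  d/dx[-9] = 0

Collecting, the y'-free part is the partial derivative in x and the y' coefficient is the partial derivative in y:
  ∂F/∂x = y·e^(x) + 2e^(y)
  ∂F/∂y = 2x·e^(y) + e^(x)

so d/dx[F(x, y(x))] = ∂F/∂x + (∂F/∂y)·y' = 0. Rearranging,
  dy/dx = -(∂F/∂x)/(∂F/∂y) = -(y·e^(x) + 2e^(y))/(2x·e^(y) + e^(x)) = (-y·e^(x) - 2e^(y))/(2x·e^(y) + e^(x))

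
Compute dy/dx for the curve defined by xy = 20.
Apply d/dx to both sides, remembering that y depends on x. Each occurrence of y therefore brings in a y' = dy/dx via the chain rule.

With F(x, y) equal to the left-hand side minus the right, differentiate F term by term:
  d/dx[xy] = x·y' + y
  d/dx[-20] = 0
Adding these up, d/dx[F] = 0 becomes
  (y) + (x)·y' = 0,
so isolating y',
  dy/dx = -(y)/(x) = -y/x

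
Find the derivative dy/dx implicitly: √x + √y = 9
Differentiate the relation implicitly: treat y = y(x) and apply the chain rule, so every y-derivative picks up a y' = dy/dx factor.

With everything moved to the left-hand side, differentiate term by term:
  d/dx[√(x)] = 1/(2√(x))
  d/dx[√(y)] = y'/(2√(y))
  d/dx[-9] = 0

Separating the contributions that come from x directly and those that come through y:
  without y':      1/(2√(x))
  multiplying y':  1/(2√(y))

so (1/(2√(x))) + (1/(2√(y)))·y' = 0, and therefore
  dy/dx = -(1/(2√(x)))/(1/(2√(y))) = -√(y)/√(x)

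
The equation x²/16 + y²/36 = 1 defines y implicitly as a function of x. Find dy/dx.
Differentiate the relation implicitly: treat y = y(x) and apply the chain rule, so every y-derivative picks up a y' = dy/dx factor.

With everything moved to the left-hand side, differentiate term by term:
  d/dx[x^2/16] = x/8
  d/dx[y^2/36] = y·y'/18
  d/dx[-1] = 0

Separating the contributions that come from x directly and those that come through y:
  without y':      x/8
  multiplying y':  y/18

so (x/8) + (y/18)·y' = 0, and therefore
  dy/dx = -(x/8)/(y/18) = -9x/(4y)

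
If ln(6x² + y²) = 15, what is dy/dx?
Differentiate both sides with respect to x, treating y as y(x). By the chain rule, any term containing y contributes a factor of y' = dy/dx when we differentiate it.

Move every term to one side and write the relation as F(x, y) = 0. Term by term,
  d/dx[ln(6x^2 + y^2)] = (12x + 2y·y')/(6x^2 + y^2)
  d/dx[-15] = 0

The pieces without y' make up ∂F/∂x and the coefficient of y' is ∂F/∂y:
  ∂F/∂x = 12x/(6x^2 + y^2),
  ∂F/∂y = 2y/(6x^2 + y^2).

Since d/dx[F] = ∂F/∂x + (∂F/∂y)·y' = 0, solve for y':
  (∂F/∂y)·y' = -∂F/∂x
  dy/dx = -(∂F/∂x)/(∂F/∂y) = -(12x/(6x^2 + y^2))/(2y/(6x^2 + y^2)) = -6x/y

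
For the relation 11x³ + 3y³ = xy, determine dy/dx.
Take d/dx of both sides. Since y is implicitly a function of x, the chain rule attaches a y' = dy/dx factor whenever we differentiate through y.

Set F(x, y) = (left side) − (right side), so the curve is F = 0. Differentiating each term of F:
  d/dx[11x^3] = 33x^2
  d/dx[-xy] = -x·y' - y
  d/dx[3y^3] = 9y^2·y'

Collecting, the y'-free part is the partial derivative in x and the y' coefficient is the partial derivative in y:
  ∂F/∂x = 33x^2 - y
  ∂F/∂y = -x + 9y^2

so d/dx[F(x, y(x))] = ∂F/∂x + (∂F/∂y)·y' = 0. Rearranging,
  dy/dx = -(∂F/∂x)/(∂F/∂y) = -(33x^2 - y)/(-x + 9y^2) = (33x^2 - y)/(x - 9y^2)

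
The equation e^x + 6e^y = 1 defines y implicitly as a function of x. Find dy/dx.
Take d/dx of both sides. Since y is implicitly a function of x, the chain rule attaches a y' = dy/dx factor whenever we differentiate through y.

Set F(x, y) = (left side) − (right side), so the curve is F = 0. Differentiating each term of F:
  d/dx[e^(x)] = e^(x)
  d/dx[6e^(y)] = 6·y'·e^(y)
  d/dx[-1] = 0

Collecting, the y'-free part is the partial derivative in x and the y' coefficient is the partial derivative in y:
  ∂F/∂x = e^(x)
  ∂F/∂y = 6e^(y)

so d/dx[F(x, y(x))] = ∂F/∂x + (∂F/∂y)·y' = 0. Rearranging,
  dy/dx = -(∂F/∂x)/(∂F/∂y) = -(e^(x))/(6e^(y)) = -e^(x - y)/6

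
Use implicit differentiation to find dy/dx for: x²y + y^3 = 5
Apply d/dx to both sides, remembering that y depends on x. Each occurrence of y therefore brings in a y' = dy/dx via the chain rule.

With F(x, y) equal to the left-hand side minus the right, differentiate F term by term:
  d/dx[x^2y] = x^2·y' + 2xy
  d/dx[y^3] = 3y^2·y'
  d/dx[-5] = 0
Adding these up, d/dx[F] = 0 becomes
  (2xy) + (x^2 + 3y^2)·y' = 0,
so isolating y',
  dy/dx = -(2xy)/(x^2 + 3y^2) = -2xy/(x^2 + 3y^2)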